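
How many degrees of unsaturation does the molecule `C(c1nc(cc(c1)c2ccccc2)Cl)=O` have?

Molecular formula from the SMILES: C12H8ClNO.
DoU = (2C + 2 + N − H − X)/2 = (2·12 + 2 + 1 − 8 − 1)/2 = 18/2 = 9.
(Structurally: 2 ring(s) + 7 π bond(s) = 9.)

9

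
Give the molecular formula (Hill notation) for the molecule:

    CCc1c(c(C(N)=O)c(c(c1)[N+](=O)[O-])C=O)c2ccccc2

Heavy atoms from the SMILES: 16 C, 2 N, 4 O.
Implicit hydrogens by atom environment:
  6 × C (aromatic): 1 H each → 6
  6 × C (aromatic): no H
  3 × O: no H
  1 × C: 3 H
  1 × C: 2 H
  1 × C: 1 H
  1 × C: no H
  1 × N: 2 H
  1 × N (charge +1): no H
  1 × O (charge -1): no H
  Total hydrogens = 14.
Molecular formula: C16H14N2O4

C16H14N2O4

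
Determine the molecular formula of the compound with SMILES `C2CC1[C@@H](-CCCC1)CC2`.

C10H18

Heavy atoms from the SMILES: 10 C.
Implicit hydrogens by atom environment:
  8 × C: 2 H each → 16
  2 × C: 1 H each → 2
  Total hydrogens = 18.
Molecular formula: C10H18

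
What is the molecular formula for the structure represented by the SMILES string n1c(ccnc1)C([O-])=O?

C5H3N2O2-

Heavy atoms from the SMILES: 5 C, 2 N, 2 O.
Implicit hydrogens by atom environment:
  3 × C (aromatic): 1 H each → 3
  2 × N (aromatic): no H
  1 × C (aromatic): no H
  1 × C: no H
  1 × O: no H
  1 × O (charge -1): no H
  Total hydrogens = 3.
Net charge -1.
Molecular formula: C5H3N2O2-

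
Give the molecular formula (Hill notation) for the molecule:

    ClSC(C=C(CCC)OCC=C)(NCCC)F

Heavy atoms from the SMILES: 12 C, 1 Cl, 1 F, 1 N, 1 O, 1 S.
Implicit hydrogens by atom environment:
  6 × C: 2 H each → 12
  2 × C: 3 H each → 6
  2 × C: 1 H each → 2
  2 × C: no H
  1 × Cl: no H
  1 × F: no H
  1 × N: 1 H
  1 × O: no H
  1 × S: no H
  Total hydrogens = 21.
Molecular formula: C12H21ClFNOS

C12H21ClFNOS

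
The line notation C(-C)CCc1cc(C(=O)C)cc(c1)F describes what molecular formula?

C12H15FO

Heavy atoms from the SMILES: 12 C, 1 F, 1 O.
Implicit hydrogens by atom environment:
  3 × C: 2 H each → 6
  3 × C (aromatic): 1 H each → 3
  3 × C (aromatic): no H
  2 × C: 3 H each → 6
  1 × C: no H
  1 × F: no H
  1 × O: no H
  Total hydrogens = 15.
Molecular formula: C12H15FO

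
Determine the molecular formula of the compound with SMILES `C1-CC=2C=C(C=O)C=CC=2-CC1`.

C11H12O

Heavy atoms from the SMILES: 11 C, 1 O.
Implicit hydrogens by atom environment:
  4 × C: 2 H each → 8
  3 × C (aromatic): 1 H each → 3
  3 × C (aromatic): no H
  1 × C: 1 H
  1 × O: no H
  Total hydrogens = 12.
Molecular formula: C11H12O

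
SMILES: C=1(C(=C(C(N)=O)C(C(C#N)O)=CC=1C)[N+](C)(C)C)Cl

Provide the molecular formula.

Heavy atoms from the SMILES: 13 C, 1 Cl, 3 N, 2 O.
Implicit hydrogens by atom environment:
  5 × C (aromatic): no H
  4 × C: 3 H each → 12
  2 × C: no H
  1 × C (aromatic): 1 H
  1 × C: 1 H
  1 × Cl: no H
  1 × N: 2 H
  1 × N (charge +1): no H
  1 × N: no H
  1 × O: 1 H
  1 × O: no H
  Total hydrogens = 17.
Net charge +1.
Molecular formula: C13H17ClN3O2+

C13H17ClN3O2+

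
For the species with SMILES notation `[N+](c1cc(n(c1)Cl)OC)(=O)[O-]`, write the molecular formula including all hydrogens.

Heavy atoms from the SMILES: 5 C, 1 Cl, 2 N, 3 O.
Implicit hydrogens by atom environment:
  2 × C (aromatic): 1 H each → 2
  2 × C (aromatic): no H
  2 × O: no H
  1 × C: 3 H
  1 × Cl: no H
  1 × N (aromatic): no H
  1 × N (charge +1): no H
  1 × O (charge -1): no H
  Total hydrogens = 5.
Molecular formula: C5H5ClN2O3

C5H5ClN2O3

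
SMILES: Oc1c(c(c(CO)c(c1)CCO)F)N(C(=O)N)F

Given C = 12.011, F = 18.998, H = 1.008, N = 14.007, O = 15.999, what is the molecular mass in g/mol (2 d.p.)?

Molecular formula: C10H12F2N2O4.
M = 10×12.011 + 2×18.998 + 12×1.008 + 2×14.007 + 4×15.999 = 262.21 g/mol.

262.21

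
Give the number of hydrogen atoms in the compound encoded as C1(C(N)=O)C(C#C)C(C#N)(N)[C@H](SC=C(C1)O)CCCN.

20

Hydrogens are implicit in SMILES; fill each atom to its normal valence:
  5 × C: 1 H each → 5
  5 × C: no H
  4 × C: 2 H each → 8
  3 × N: 2 H each → 6
  1 × N: no H
  1 × O: 1 H
  1 × O: no H
  1 × S: no H
  Total hydrogens = 20.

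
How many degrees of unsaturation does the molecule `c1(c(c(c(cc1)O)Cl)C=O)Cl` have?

5

Molecular formula from the SMILES: C7H4Cl2O2.
DoU = (2C + 2 + N − H − X)/2 = (2·7 + 2 + 0 − 4 − 2)/2 = 10/2 = 5.
(Structurally: 1 ring(s) + 4 π bond(s) = 5.)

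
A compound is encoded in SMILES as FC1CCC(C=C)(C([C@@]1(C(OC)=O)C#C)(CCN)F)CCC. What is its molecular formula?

C17H25F2NO2

Heavy atoms from the SMILES: 17 C, 2 F, 1 N, 2 O.
Implicit hydrogens by atom environment:
  7 × C: 2 H each → 14
  5 × C: no H
  3 × C: 1 H each → 3
  2 × C: 3 H each → 6
  2 × F: no H
  2 × O: no H
  1 × N: 2 H
  Total hydrogens = 25.
Molecular formula: C17H25F2NO2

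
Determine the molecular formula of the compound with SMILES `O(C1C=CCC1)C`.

Heavy atoms from the SMILES: 6 C, 1 O.
Implicit hydrogens by atom environment:
  3 × C: 1 H each → 3
  2 × C: 2 H each → 4
  1 × C: 3 H
  1 × O: no H
  Total hydrogens = 10.
Molecular formula: C6H10O

C6H10O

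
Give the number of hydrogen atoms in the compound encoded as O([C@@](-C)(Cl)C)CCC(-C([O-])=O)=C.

Hydrogens are implicit in SMILES; fill each atom to its normal valence:
  3 × C: 2 H each → 6
  3 × C: no H
  2 × C: 3 H each → 6
  2 × O: no H
  1 × Cl: no H
  1 × O (charge -1): no H
  Total hydrogens = 12.

12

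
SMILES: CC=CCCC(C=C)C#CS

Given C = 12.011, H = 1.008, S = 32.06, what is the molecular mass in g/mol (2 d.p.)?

166.28

Molecular formula: C10H14S.
M = 10×12.011 + 14×1.008 + 1×32.06 = 166.28 g/mol.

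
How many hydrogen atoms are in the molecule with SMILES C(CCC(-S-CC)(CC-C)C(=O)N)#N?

18

Hydrogens are implicit in SMILES; fill each atom to its normal valence:
  5 × C: 2 H each → 10
  3 × C: no H
  2 × C: 3 H each → 6
  1 × N: 2 H
  1 × N: no H
  1 × O: no H
  1 × S: no H
  Total hydrogens = 18.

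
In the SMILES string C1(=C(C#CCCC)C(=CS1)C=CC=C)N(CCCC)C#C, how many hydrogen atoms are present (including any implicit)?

Hydrogens are implicit in SMILES; fill each atom to its normal valence:
  6 × C: 2 H each → 12
  4 × C: 1 H each → 4
  3 × C (aromatic): no H
  3 × C: no H
  2 × C: 3 H each → 6
  1 × C (aromatic): 1 H
  1 × N: no H
  1 × S (aromatic): no H
  Total hydrogens = 23.

23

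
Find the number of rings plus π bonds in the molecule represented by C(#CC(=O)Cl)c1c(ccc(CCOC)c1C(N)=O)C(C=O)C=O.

Molecular formula from the SMILES: C16H14ClNO5.
DoU = (2C + 2 + N − H − X)/2 = (2·16 + 2 + 1 − 14 − 1)/2 = 20/2 = 10.
(Structurally: 1 ring(s) + 9 π bond(s) = 10.)

10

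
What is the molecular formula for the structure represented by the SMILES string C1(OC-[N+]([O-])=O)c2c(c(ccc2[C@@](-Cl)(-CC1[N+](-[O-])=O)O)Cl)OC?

C12H12Cl2N2O7

Heavy atoms from the SMILES: 12 C, 2 Cl, 2 N, 7 O.
Implicit hydrogens by atom environment:
  4 × C (aromatic): no H
  4 × O: no H
  2 × C: 2 H each → 4
  2 × C (aromatic): 1 H each → 2
  2 × C: 1 H each → 2
  2 × Cl: no H
  2 × N (charge +1): no H
  2 × O (charge -1): no H
  1 × C: 3 H
  1 × C: no H
  1 × O: 1 H
  Total hydrogens = 12.
Molecular formula: C12H12Cl2N2O7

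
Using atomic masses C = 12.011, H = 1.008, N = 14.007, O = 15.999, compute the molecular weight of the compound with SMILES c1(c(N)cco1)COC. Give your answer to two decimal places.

Molecular formula: C6H9NO2.
M = 6×12.011 + 9×1.008 + 1×14.007 + 2×15.999 = 127.14 g/mol.

127.14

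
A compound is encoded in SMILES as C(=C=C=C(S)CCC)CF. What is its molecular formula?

C8H11FS

Heavy atoms from the SMILES: 8 C, 1 F, 1 S.
Implicit hydrogens by atom environment:
  3 × C: 2 H each → 6
  3 × C: no H
  1 × C: 3 H
  1 × C: 1 H
  1 × F: no H
  1 × S: 1 H
  Total hydrogens = 11.
Molecular formula: C8H11FS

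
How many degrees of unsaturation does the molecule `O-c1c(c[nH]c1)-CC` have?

3

Molecular formula from the SMILES: C6H9NO.
DoU = (2C + 2 + N − H − X)/2 = (2·6 + 2 + 1 − 9 − 0)/2 = 6/2 = 3.
(Structurally: 1 ring(s) + 2 π bond(s) = 3.)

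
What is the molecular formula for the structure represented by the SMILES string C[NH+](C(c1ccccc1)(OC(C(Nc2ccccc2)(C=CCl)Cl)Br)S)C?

Heavy atoms from the SMILES: 1 Br, 19 C, 2 Cl, 2 N, 1 O, 1 S.
Implicit hydrogens by atom environment:
  10 × C (aromatic): 1 H each → 10
  3 × C: 1 H each → 3
  2 × C: 3 H each → 6
  2 × C: no H
  2 × C (aromatic): no H
  2 × Cl: no H
  1 × Br: no H
  1 × N: 1 H
  1 × N (charge +1): 1 H
  1 × O: no H
  1 × S: 1 H
  Total hydrogens = 22.
Net charge +1.
Molecular formula: C19H22BrCl2N2OS+

C19H22BrCl2N2OS+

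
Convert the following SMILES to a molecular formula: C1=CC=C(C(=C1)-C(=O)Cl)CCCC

C11H13ClO

Heavy atoms from the SMILES: 11 C, 1 Cl, 1 O.
Implicit hydrogens by atom environment:
  4 × C (aromatic): 1 H each → 4
  3 × C: 2 H each → 6
  2 × C (aromatic): no H
  1 × C: 3 H
  1 × C: no H
  1 × Cl: no H
  1 × O: no H
  Total hydrogens = 13.
Molecular formula: C11H13ClO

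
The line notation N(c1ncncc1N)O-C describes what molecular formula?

Heavy atoms from the SMILES: 5 C, 4 N, 1 O.
Implicit hydrogens by atom environment:
  2 × C (aromatic): 1 H each → 2
  2 × C (aromatic): no H
  2 × N (aromatic): no H
  1 × C: 3 H
  1 × N: 2 H
  1 × N: 1 H
  1 × O: no H
  Total hydrogens = 8.
Molecular formula: C5H8N4O

C5H8N4O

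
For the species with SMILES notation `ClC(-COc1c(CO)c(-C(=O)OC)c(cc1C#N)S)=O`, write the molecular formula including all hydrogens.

C12H10ClNO5S

Heavy atoms from the SMILES: 12 C, 1 Cl, 1 N, 5 O, 1 S.
Implicit hydrogens by atom environment:
  5 × C (aromatic): no H
  4 × O: no H
  3 × C: no H
  2 × C: 2 H each → 4
  1 × C: 3 H
  1 × C (aromatic): 1 H
  1 × Cl: no H
  1 × N: no H
  1 × O: 1 H
  1 × S: 1 H
  Total hydrogens = 10.
Molecular formula: C12H10ClNO5S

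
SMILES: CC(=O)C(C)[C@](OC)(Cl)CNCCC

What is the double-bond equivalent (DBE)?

Molecular formula from the SMILES: C10H20ClNO2.
DoU = (2C + 2 + N − H − X)/2 = (2·10 + 2 + 1 − 20 − 1)/2 = 2/2 = 1.
(Structurally: 0 ring(s) + 1 π bond(s) = 1.)

1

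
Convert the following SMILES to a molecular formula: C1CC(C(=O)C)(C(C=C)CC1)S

Heavy atoms from the SMILES: 10 C, 1 O, 1 S.
Implicit hydrogens by atom environment:
  5 × C: 2 H each → 10
  2 × C: 1 H each → 2
  2 × C: no H
  1 × C: 3 H
  1 × O: no H
  1 × S: 1 H
  Total hydrogens = 16.
Molecular formula: C10H16OS

C10H16OS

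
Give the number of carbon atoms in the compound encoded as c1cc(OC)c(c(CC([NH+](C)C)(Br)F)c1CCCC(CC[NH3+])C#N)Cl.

The symbol for carbon appears 18 times in the SMILES. Lowercase c denotes aromatic carbon and counts toward C.

18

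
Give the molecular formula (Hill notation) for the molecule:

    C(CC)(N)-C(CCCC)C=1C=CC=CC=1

C14H23N

Heavy atoms from the SMILES: 14 C, 1 N.
Implicit hydrogens by atom environment:
  5 × C (aromatic): 1 H each → 5
  4 × C: 2 H each → 8
  2 × C: 3 H each → 6
  2 × C: 1 H each → 2
  1 × C (aromatic): no H
  1 × N: 2 H
  Total hydrogens = 23.
Molecular formula: C14H23N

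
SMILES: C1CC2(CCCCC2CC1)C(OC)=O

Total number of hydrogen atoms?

20

Hydrogens are implicit in SMILES; fill each atom to its normal valence:
  8 × C: 2 H each → 16
  2 × C: no H
  2 × O: no H
  1 × C: 3 H
  1 × C: 1 H
  Total hydrogens = 20.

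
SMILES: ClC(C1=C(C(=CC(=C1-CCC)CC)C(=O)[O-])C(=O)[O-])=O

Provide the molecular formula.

Heavy atoms from the SMILES: 14 C, 1 Cl, 5 O.
Implicit hydrogens by atom environment:
  5 × C (aromatic): no H
  3 × C: 2 H each → 6
  3 × C: no H
  3 × O: no H
  2 × C: 3 H each → 6
  2 × O (charge -1): no H
  1 × C (aromatic): 1 H
  1 × Cl: no H
  Total hydrogens = 13.
Net charge -2.
Molecular formula: [C14H13ClO5]2-

[C14H13ClO5]2-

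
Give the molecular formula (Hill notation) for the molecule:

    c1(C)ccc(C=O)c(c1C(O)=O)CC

Heavy atoms from the SMILES: 11 C, 3 O.
Implicit hydrogens by atom environment:
  4 × C (aromatic): no H
  2 × C: 3 H each → 6
  2 × C (aromatic): 1 H each → 2
  2 × O: no H
  1 × C: 2 H
  1 × C: 1 H
  1 × C: no H
  1 × O: 1 H
  Total hydrogens = 12.
Molecular formula: C11H12O3

C11H12O3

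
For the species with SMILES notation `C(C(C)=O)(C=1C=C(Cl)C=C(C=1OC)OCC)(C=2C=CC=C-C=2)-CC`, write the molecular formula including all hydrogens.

Heavy atoms from the SMILES: 20 C, 1 Cl, 3 O.
Implicit hydrogens by atom environment:
  7 × C (aromatic): 1 H each → 7
  5 × C (aromatic): no H
  4 × C: 3 H each → 12
  3 × O: no H
  2 × C: 2 H each → 4
  2 × C: no H
  1 × Cl: no H
  Total hydrogens = 23.
Molecular formula: C20H23ClO3

C20H23ClO3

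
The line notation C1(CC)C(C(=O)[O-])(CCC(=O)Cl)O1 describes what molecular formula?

Heavy atoms from the SMILES: 8 C, 1 Cl, 4 O.
Implicit hydrogens by atom environment:
  3 × C: 2 H each → 6
  3 × C: no H
  3 × O: no H
  1 × C: 3 H
  1 × C: 1 H
  1 × Cl: no H
  1 × O (charge -1): no H
  Total hydrogens = 10.
Net charge -1.
Molecular formula: C8H10ClO4-

C8H10ClO4-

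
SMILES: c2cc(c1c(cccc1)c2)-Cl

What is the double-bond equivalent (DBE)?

Molecular formula from the SMILES: C10H7Cl.
DoU = (2C + 2 + N − H − X)/2 = (2·10 + 2 + 0 − 7 − 1)/2 = 14/2 = 7.
(Structurally: 2 ring(s) + 5 π bond(s) = 7.)

7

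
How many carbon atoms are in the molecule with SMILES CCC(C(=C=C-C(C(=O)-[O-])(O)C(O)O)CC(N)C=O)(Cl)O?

The symbol for carbon appears 12 times in the SMILES. (Cl is a single chlorine, not C + l.)

12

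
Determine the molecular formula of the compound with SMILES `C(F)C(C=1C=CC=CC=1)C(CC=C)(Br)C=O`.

Heavy atoms from the SMILES: 1 Br, 13 C, 1 F, 1 O.
Implicit hydrogens by atom environment:
  5 × C (aromatic): 1 H each → 5
  3 × C: 2 H each → 6
  3 × C: 1 H each → 3
  1 × Br: no H
  1 × C: no H
  1 × C (aromatic): no H
  1 × F: no H
  1 × O: no H
  Total hydrogens = 14.
Molecular formula: C13H14BrFO

C13H14BrFO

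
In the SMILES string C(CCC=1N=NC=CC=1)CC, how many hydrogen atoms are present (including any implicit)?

14

Hydrogens are implicit in SMILES; fill each atom to its normal valence:
  4 × C: 2 H each → 8
  3 × C (aromatic): 1 H each → 3
  2 × N (aromatic): no H
  1 × C: 3 H
  1 × C (aromatic): no H
  Total hydrogens = 14.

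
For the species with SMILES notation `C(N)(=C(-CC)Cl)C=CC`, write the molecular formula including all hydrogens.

Heavy atoms from the SMILES: 7 C, 1 Cl, 1 N.
Implicit hydrogens by atom environment:
  2 × C: 3 H each → 6
  2 × C: 1 H each → 2
  2 × C: no H
  1 × C: 2 H
  1 × Cl: no H
  1 × N: 2 H
  Total hydrogens = 12.
Molecular formula: C7H12ClN

C7H12ClN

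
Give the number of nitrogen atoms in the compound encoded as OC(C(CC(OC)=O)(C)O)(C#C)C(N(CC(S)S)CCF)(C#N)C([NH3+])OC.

The symbol for nitrogen appears 3 times in the SMILES.

3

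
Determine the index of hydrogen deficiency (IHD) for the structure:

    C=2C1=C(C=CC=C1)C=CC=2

7

Molecular formula from the SMILES: C10H8.
DoU = (2C + 2 + N − H − X)/2 = (2·10 + 2 + 0 − 8 − 0)/2 = 14/2 = 7.
(Structurally: 2 ring(s) + 5 π bond(s) = 7.)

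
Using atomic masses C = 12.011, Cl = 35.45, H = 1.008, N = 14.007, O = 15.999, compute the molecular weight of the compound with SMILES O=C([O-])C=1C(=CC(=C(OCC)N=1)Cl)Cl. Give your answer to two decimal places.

235.04

Molecular formula: C8H6Cl2NO3-.
M = 8×12.011 + 2×35.45 + 6×1.008 + 1×14.007 + 3×15.999 = 235.04 g/mol.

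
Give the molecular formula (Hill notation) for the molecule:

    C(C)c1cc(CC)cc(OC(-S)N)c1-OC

Heavy atoms from the SMILES: 12 C, 1 N, 2 O, 1 S.
Implicit hydrogens by atom environment:
  4 × C (aromatic): no H
  3 × C: 3 H each → 9
  2 × C: 2 H each → 4
  2 × C (aromatic): 1 H each → 2
  2 × O: no H
  1 × C: 1 H
  1 × N: 2 H
  1 × S: 1 H
  Total hydrogens = 19.
Molecular formula: C12H19NO2S

C12H19NO2S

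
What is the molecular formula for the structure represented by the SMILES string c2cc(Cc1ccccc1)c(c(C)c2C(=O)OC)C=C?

Heavy atoms from the SMILES: 18 C, 2 O.
Implicit hydrogens by atom environment:
  7 × C (aromatic): 1 H each → 7
  5 × C (aromatic): no H
  2 × C: 3 H each → 6
  2 × C: 2 H each → 4
  2 × O: no H
  1 × C: 1 H
  1 × C: no H
  Total hydrogens = 18.
Molecular formula: C18H18O2

C18H18O2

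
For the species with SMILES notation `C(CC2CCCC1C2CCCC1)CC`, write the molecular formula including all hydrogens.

Heavy atoms from the SMILES: 14 C.
Implicit hydrogens by atom environment:
  10 × C: 2 H each → 20
  3 × C: 1 H each → 3
  1 × C: 3 H
  Total hydrogens = 26.
Molecular formula: C14H26

C14H26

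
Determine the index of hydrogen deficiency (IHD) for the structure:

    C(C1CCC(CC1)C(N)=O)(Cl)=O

3

Molecular formula from the SMILES: C8H12ClNO2.
DoU = (2C + 2 + N − H − X)/2 = (2·8 + 2 + 1 − 12 − 1)/2 = 6/2 = 3.
(Structurally: 1 ring(s) + 2 π bond(s) = 3.)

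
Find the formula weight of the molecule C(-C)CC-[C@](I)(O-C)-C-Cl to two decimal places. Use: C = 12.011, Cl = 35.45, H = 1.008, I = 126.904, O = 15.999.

Molecular formula: C7H14ClIO.
M = 7×12.011 + 1×35.45 + 14×1.008 + 1×126.904 + 1×15.999 = 276.54 g/mol.

276.54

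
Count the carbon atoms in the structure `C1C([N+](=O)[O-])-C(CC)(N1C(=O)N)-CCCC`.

The symbol for carbon appears 10 times in the SMILES.

10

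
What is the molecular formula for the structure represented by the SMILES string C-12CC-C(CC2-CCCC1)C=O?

C11H18O

Heavy atoms from the SMILES: 11 C, 1 O.
Implicit hydrogens by atom environment:
  7 × C: 2 H each → 14
  4 × C: 1 H each → 4
  1 × O: no H
  Total hydrogens = 18.
Molecular formula: C11H18O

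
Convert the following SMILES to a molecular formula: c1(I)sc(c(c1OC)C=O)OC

Heavy atoms from the SMILES: 7 C, 1 I, 3 O, 1 S.
Implicit hydrogens by atom environment:
  4 × C (aromatic): no H
  3 × O: no H
  2 × C: 3 H each → 6
  1 × C: 1 H
  1 × I: no H
  1 × S (aromatic): no H
  Total hydrogens = 7.
Molecular formula: C7H7IO3S

C7H7IO3S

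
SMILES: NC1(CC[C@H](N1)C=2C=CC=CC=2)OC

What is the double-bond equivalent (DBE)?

Molecular formula from the SMILES: C11H16N2O.
DoU = (2C + 2 + N − H − X)/2 = (2·11 + 2 + 2 − 16 − 0)/2 = 10/2 = 5.
(Structurally: 2 ring(s) + 3 π bond(s) = 5.)

5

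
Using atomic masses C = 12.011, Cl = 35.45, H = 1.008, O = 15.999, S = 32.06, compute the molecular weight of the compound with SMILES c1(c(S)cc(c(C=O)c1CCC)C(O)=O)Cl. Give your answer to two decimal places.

258.72

Molecular formula: C11H11ClO3S.
M = 11×12.011 + 1×35.45 + 11×1.008 + 3×15.999 + 1×32.06 = 258.72 g/mol.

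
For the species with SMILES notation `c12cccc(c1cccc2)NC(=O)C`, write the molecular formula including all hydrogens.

Heavy atoms from the SMILES: 12 C, 1 N, 1 O.
Implicit hydrogens by atom environment:
  7 × C (aromatic): 1 H each → 7
  3 × C (aromatic): no H
  1 × C: 3 H
  1 × C: no H
  1 × N: 1 H
  1 × O: no H
  Total hydrogens = 11.
Molecular formula: C12H11NO

C12H11NO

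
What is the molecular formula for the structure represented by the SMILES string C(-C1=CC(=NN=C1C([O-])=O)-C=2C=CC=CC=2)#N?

Heavy atoms from the SMILES: 12 C, 3 N, 2 O.
Implicit hydrogens by atom environment:
  6 × C (aromatic): 1 H each → 6
  4 × C (aromatic): no H
  2 × C: no H
  2 × N (aromatic): no H
  1 × N: no H
  1 × O: no H
  1 × O (charge -1): no H
  Total hydrogens = 6.
Net charge -1.
Molecular formula: C12H6N3O2-

C12H6N3O2-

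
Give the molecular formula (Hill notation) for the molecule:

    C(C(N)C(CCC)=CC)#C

Heavy atoms from the SMILES: 9 C, 1 N.
Implicit hydrogens by atom environment:
  3 × C: 1 H each → 3
  2 × C: 3 H each → 6
  2 × C: 2 H each → 4
  2 × C: no H
  1 × N: 2 H
  Total hydrogens = 15.
Molecular formula: C9H15N

C9H15N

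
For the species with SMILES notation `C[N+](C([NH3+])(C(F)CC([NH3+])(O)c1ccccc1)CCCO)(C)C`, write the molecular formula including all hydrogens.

[C16H31FN3O2]3+

Heavy atoms from the SMILES: 16 C, 1 F, 3 N, 2 O.
Implicit hydrogens by atom environment:
  5 × C (aromatic): 1 H each → 5
  4 × C: 2 H each → 8
  3 × C: 3 H each → 9
  2 × C: no H
  2 × N (charge +1): 3 H each → 6
  2 × O: 1 H each → 2
  1 × C: 1 H
  1 × C (aromatic): no H
  1 × F: no H
  1 × N (charge +1): no H
  Total hydrogens = 31.
Net charge +3.
Molecular formula: [C16H31FN3O2]3+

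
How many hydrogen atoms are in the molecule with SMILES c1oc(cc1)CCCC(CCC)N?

Hydrogens are implicit in SMILES; fill each atom to its normal valence:
  5 × C: 2 H each → 10
  3 × C (aromatic): 1 H each → 3
  1 × C: 3 H
  1 × C: 1 H
  1 × C (aromatic): no H
  1 × N: 2 H
  1 × O (aromatic): no H
  Total hydrogens = 19.

19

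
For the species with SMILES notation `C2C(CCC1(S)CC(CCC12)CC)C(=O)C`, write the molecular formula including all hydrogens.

Heavy atoms from the SMILES: 14 C, 1 O, 1 S.
Implicit hydrogens by atom environment:
  7 × C: 2 H each → 14
  3 × C: 1 H each → 3
  2 × C: 3 H each → 6
  2 × C: no H
  1 × O: no H
  1 × S: 1 H
  Total hydrogens = 24.
Molecular formula: C14H24OS

C14H24OS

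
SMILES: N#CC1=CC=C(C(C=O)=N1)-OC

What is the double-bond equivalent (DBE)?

7

Molecular formula from the SMILES: C8H6N2O2.
DoU = (2C + 2 + N − H − X)/2 = (2·8 + 2 + 2 − 6 − 0)/2 = 14/2 = 7.
(Structurally: 1 ring(s) + 6 π bond(s) = 7.)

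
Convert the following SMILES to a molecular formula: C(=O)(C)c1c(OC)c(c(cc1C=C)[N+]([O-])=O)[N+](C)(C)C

C14H19N2O4+

Heavy atoms from the SMILES: 14 C, 2 N, 4 O.
Implicit hydrogens by atom environment:
  5 × C: 3 H each → 15
  5 × C (aromatic): no H
  3 × O: no H
  2 × N (charge +1): no H
  1 × C: 2 H
  1 × C (aromatic): 1 H
  1 × C: 1 H
  1 × C: no H
  1 × O (charge -1): no H
  Total hydrogens = 19.
Net charge +1.
Molecular formula: C14H19N2O4+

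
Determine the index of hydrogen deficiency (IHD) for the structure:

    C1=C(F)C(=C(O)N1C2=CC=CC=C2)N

7

Molecular formula from the SMILES: C10H9FN2O.
DoU = (2C + 2 + N − H − X)/2 = (2·10 + 2 + 2 − 9 − 1)/2 = 14/2 = 7.
(Structurally: 2 ring(s) + 5 π bond(s) = 7.)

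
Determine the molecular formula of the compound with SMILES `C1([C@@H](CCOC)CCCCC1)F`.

C10H19FO

Heavy atoms from the SMILES: 10 C, 1 F, 1 O.
Implicit hydrogens by atom environment:
  7 × C: 2 H each → 14
  2 × C: 1 H each → 2
  1 × C: 3 H
  1 × F: no H
  1 × O: no H
  Total hydrogens = 19.
Molecular formula: C10H19FO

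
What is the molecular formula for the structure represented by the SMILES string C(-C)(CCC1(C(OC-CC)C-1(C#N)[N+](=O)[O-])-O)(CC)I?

Heavy atoms from the SMILES: 13 C, 1 I, 2 N, 4 O.
Implicit hydrogens by atom environment:
  5 × C: 2 H each → 10
  4 × C: no H
  3 × C: 3 H each → 9
  2 × O: no H
  1 × C: 1 H
  1 × I: no H
  1 × N (charge +1): no H
  1 × N: no H
  1 × O: 1 H
  1 × O (charge -1): no H
  Total hydrogens = 21.
Molecular formula: C13H21IN2O4

C13H21IN2O4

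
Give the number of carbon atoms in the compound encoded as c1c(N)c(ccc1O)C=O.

7

The symbol for carbon appears 7 times in the SMILES. Lowercase c denotes aromatic carbon and counts toward C.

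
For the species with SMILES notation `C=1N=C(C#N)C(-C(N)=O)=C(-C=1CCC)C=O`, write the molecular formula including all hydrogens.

Heavy atoms from the SMILES: 11 C, 3 N, 2 O.
Implicit hydrogens by atom environment:
  4 × C (aromatic): no H
  2 × C: 2 H each → 4
  2 × C: no H
  2 × O: no H
  1 × C: 3 H
  1 × C (aromatic): 1 H
  1 × C: 1 H
  1 × N: 2 H
  1 × N (aromatic): no H
  1 × N: no H
  Total hydrogens = 11.
Molecular formula: C11H11N3O2

C11H11N3O2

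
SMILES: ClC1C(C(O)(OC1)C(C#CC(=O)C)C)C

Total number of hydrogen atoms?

Hydrogens are implicit in SMILES; fill each atom to its normal valence:
  4 × C: no H
  3 × C: 3 H each → 9
  3 × C: 1 H each → 3
  2 × O: no H
  1 × C: 2 H
  1 × Cl: no H
  1 × O: 1 H
  Total hydrogens = 15.

15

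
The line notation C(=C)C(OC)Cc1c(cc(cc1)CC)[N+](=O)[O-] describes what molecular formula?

C13H17NO3

Heavy atoms from the SMILES: 13 C, 1 N, 3 O.
Implicit hydrogens by atom environment:
  3 × C: 2 H each → 6
  3 × C (aromatic): 1 H each → 3
  3 × C (aromatic): no H
  2 × C: 3 H each → 6
  2 × C: 1 H each → 2
  2 × O: no H
  1 × N (charge +1): no H
  1 × O (charge -1): no H
  Total hydrogens = 17.
Molecular formula: C13H17NO3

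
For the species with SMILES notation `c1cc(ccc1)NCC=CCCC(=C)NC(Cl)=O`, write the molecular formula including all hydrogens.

Heavy atoms from the SMILES: 14 C, 1 Cl, 2 N, 1 O.
Implicit hydrogens by atom environment:
  5 × C (aromatic): 1 H each → 5
  4 × C: 2 H each → 8
  2 × C: 1 H each → 2
  2 × C: no H
  2 × N: 1 H each → 2
  1 × C (aromatic): no H
  1 × Cl: no H
  1 × O: no H
  Total hydrogens = 17.
Molecular formula: C14H17ClN2O

C14H17ClN2O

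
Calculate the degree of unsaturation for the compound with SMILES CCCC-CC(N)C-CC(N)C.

0

Molecular formula from the SMILES: C10H24N2.
DoU = (2C + 2 + N − H − X)/2 = (2·10 + 2 + 2 − 24 − 0)/2 = 0/2 = 0.
(Structurally: 0 ring(s) + 0 π bond(s) = 0.)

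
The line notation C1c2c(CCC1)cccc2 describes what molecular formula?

C10H12

Heavy atoms from the SMILES: 10 C.
Implicit hydrogens by atom environment:
  4 × C: 2 H each → 8
  4 × C (aromatic): 1 H each → 4
  2 × C (aromatic): no H
  Total hydrogens = 12.
Molecular formula: C10H12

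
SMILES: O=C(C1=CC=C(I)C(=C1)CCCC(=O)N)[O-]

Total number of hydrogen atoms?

Hydrogens are implicit in SMILES; fill each atom to its normal valence:
  3 × C: 2 H each → 6
  3 × C (aromatic): 1 H each → 3
  3 × C (aromatic): no H
  2 × C: no H
  2 × O: no H
  1 × I: no H
  1 × N: 2 H
  1 × O (charge -1): no H
  Total hydrogens = 11.

11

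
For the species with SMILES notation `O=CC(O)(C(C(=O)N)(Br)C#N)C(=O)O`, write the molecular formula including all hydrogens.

C6H5BrN2O5

Heavy atoms from the SMILES: 1 Br, 6 C, 2 N, 5 O.
Implicit hydrogens by atom environment:
  5 × C: no H
  3 × O: no H
  2 × O: 1 H each → 2
  1 × Br: no H
  1 × C: 1 H
  1 × N: 2 H
  1 × N: no H
  Total hydrogens = 5.
Molecular formula: C6H5BrN2O5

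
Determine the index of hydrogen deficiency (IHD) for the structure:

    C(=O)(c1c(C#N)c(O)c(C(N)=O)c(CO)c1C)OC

8

Molecular formula from the SMILES: C12H12N2O5.
DoU = (2C + 2 + N − H − X)/2 = (2·12 + 2 + 2 − 12 − 0)/2 = 16/2 = 8.
(Structurally: 1 ring(s) + 7 π bond(s) = 8.)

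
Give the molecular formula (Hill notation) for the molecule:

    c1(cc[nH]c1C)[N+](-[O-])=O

Heavy atoms from the SMILES: 5 C, 2 N, 2 O.
Implicit hydrogens by atom environment:
  2 × C (aromatic): 1 H each → 2
  2 × C (aromatic): no H
  1 × C: 3 H
  1 × N (aromatic): 1 H
  1 × N (charge +1): no H
  1 × O: no H
  1 × O (charge -1): no H
  Total hydrogens = 6.
Molecular formula: C5H6N2O2

C5H6N2O2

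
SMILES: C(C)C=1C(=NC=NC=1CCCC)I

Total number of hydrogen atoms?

15

Hydrogens are implicit in SMILES; fill each atom to its normal valence:
  4 × C: 2 H each → 8
  3 × C (aromatic): no H
  2 × C: 3 H each → 6
  2 × N (aromatic): no H
  1 × C (aromatic): 1 H
  1 × I: no H
  Total hydrogens = 15.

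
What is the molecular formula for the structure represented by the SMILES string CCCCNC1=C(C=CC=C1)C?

Heavy atoms from the SMILES: 11 C, 1 N.
Implicit hydrogens by atom environment:
  4 × C (aromatic): 1 H each → 4
  3 × C: 2 H each → 6
  2 × C: 3 H each → 6
  2 × C (aromatic): no H
  1 × N: 1 H
  Total hydrogens = 17.
Molecular formula: C11H17N

C11H17N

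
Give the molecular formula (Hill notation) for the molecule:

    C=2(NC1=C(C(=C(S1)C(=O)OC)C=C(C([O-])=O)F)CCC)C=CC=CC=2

Heavy atoms from the SMILES: 18 C, 1 F, 1 N, 4 O, 1 S.
Implicit hydrogens by atom environment:
  5 × C (aromatic): 1 H each → 5
  5 × C (aromatic): no H
  3 × C: no H
  3 × O: no H
  2 × C: 3 H each → 6
  2 × C: 2 H each → 4
  1 × C: 1 H
  1 × F: no H
  1 × N: 1 H
  1 × O (charge -1): no H
  1 × S (aromatic): no H
  Total hydrogens = 17.
Net charge -1.
Molecular formula: C18H17FNO4S-

C18H17FNO4S-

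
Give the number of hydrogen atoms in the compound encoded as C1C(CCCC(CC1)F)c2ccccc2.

19

Hydrogens are implicit in SMILES; fill each atom to its normal valence:
  6 × C: 2 H each → 12
  5 × C (aromatic): 1 H each → 5
  2 × C: 1 H each → 2
  1 × C (aromatic): no H
  1 × F: no H
  Total hydrogens = 19.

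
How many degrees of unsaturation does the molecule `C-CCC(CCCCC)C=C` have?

1

Molecular formula from the SMILES: C11H22.
DoU = (2C + 2 + N − H − X)/2 = (2·11 + 2 + 0 − 22 − 0)/2 = 2/2 = 1.
(Structurally: 0 ring(s) + 1 π bond(s) = 1.)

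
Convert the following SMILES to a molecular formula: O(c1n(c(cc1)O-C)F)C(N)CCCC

C10H17FN2O2

Heavy atoms from the SMILES: 10 C, 1 F, 2 N, 2 O.
Implicit hydrogens by atom environment:
  3 × C: 2 H each → 6
  2 × C: 3 H each → 6
  2 × C (aromatic): 1 H each → 2
  2 × C (aromatic): no H
  2 × O: no H
  1 × C: 1 H
  1 × F: no H
  1 × N: 2 H
  1 × N (aromatic): no H
  Total hydrogens = 17.
Molecular formula: C10H17FN2O2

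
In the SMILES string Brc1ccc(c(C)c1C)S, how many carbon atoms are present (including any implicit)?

The symbol for carbon appears 8 times in the SMILES. Lowercase c denotes aromatic carbon and counts toward C.

8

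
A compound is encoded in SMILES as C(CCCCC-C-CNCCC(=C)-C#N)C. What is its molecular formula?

C14H26N2

Heavy atoms from the SMILES: 14 C, 2 N.
Implicit hydrogens by atom environment:
  11 × C: 2 H each → 22
  2 × C: no H
  1 × C: 3 H
  1 × N: 1 H
  1 × N: no H
  Total hydrogens = 26.
Molecular formula: C14H26N2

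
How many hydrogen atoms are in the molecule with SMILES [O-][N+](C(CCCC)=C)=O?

11

Hydrogens are implicit in SMILES; fill each atom to its normal valence:
  4 × C: 2 H each → 8
  1 × C: 3 H
  1 × C: no H
  1 × N (charge +1): no H
  1 × O: no H
  1 × O (charge -1): no H
  Total hydrogens = 11.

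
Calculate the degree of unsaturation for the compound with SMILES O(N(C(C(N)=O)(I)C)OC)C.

1

Molecular formula from the SMILES: C5H11IN2O3.
DoU = (2C + 2 + N − H − X)/2 = (2·5 + 2 + 2 − 11 − 1)/2 = 2/2 = 1.
(Structurally: 0 ring(s) + 1 π bond(s) = 1.)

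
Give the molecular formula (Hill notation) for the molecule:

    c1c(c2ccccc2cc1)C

Heavy atoms from the SMILES: 11 C.
Implicit hydrogens by atom environment:
  7 × C (aromatic): 1 H each → 7
  3 × C (aromatic): no H
  1 × C: 3 H
  Total hydrogens = 10.
Molecular formula: C11H10

C11H10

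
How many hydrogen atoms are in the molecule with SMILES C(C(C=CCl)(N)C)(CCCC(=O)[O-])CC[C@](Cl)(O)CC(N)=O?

Hydrogens are implicit in SMILES; fill each atom to its normal valence:
  6 × C: 2 H each → 12
  4 × C: no H
  3 × C: 1 H each → 3
  2 × Cl: no H
  2 × N: 2 H each → 4
  2 × O: no H
  1 × C: 3 H
  1 × O: 1 H
  1 × O (charge -1): no H
  Total hydrogens = 23.

23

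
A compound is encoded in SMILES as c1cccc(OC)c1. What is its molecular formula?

C7H8O

Heavy atoms from the SMILES: 7 C, 1 O.
Implicit hydrogens by atom environment:
  5 × C (aromatic): 1 H each → 5
  1 × C: 3 H
  1 × C (aromatic): no H
  1 × O: no H
  Total hydrogens = 8.
Molecular formula: C7H8O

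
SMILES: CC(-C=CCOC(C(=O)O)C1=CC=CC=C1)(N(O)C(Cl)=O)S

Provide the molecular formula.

C14H16ClNO5S

Heavy atoms from the SMILES: 14 C, 1 Cl, 1 N, 5 O, 1 S.
Implicit hydrogens by atom environment:
  5 × C (aromatic): 1 H each → 5
  3 × C: 1 H each → 3
  3 × C: no H
  3 × O: no H
  2 × O: 1 H each → 2
  1 × C: 3 H
  1 × C: 2 H
  1 × C (aromatic): no H
  1 × Cl: no H
  1 × N: no H
  1 × S: 1 H
  Total hydrogens = 16.
Molecular formula: C14H16ClNO5S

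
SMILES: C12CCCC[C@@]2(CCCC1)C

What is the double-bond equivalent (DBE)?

2

Molecular formula from the SMILES: C11H20.
DoU = (2C + 2 + N − H − X)/2 = (2·11 + 2 + 0 − 20 − 0)/2 = 4/2 = 2.
(Structurally: 2 ring(s) + 0 π bond(s) = 2.)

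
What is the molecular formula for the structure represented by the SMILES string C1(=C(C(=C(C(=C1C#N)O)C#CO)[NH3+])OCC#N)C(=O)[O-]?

C12H7N3O5

Heavy atoms from the SMILES: 12 C, 3 N, 5 O.
Implicit hydrogens by atom environment:
  6 × C (aromatic): no H
  5 × C: no H
  2 × N: no H
  2 × O: 1 H each → 2
  2 × O: no H
  1 × C: 2 H
  1 × N (charge +1): 3 H
  1 × O (charge -1): no H
  Total hydrogens = 7.
Molecular formula: C12H7N3O5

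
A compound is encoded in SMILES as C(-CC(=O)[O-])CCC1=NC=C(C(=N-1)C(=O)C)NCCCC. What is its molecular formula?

C15H22N3O3-

Heavy atoms from the SMILES: 15 C, 3 N, 3 O.
Implicit hydrogens by atom environment:
  7 × C: 2 H each → 14
  3 × C (aromatic): no H
  2 × C: 3 H each → 6
  2 × C: no H
  2 × N (aromatic): no H
  2 × O: no H
  1 × C (aromatic): 1 H
  1 × N: 1 H
  1 × O (charge -1): no H
  Total hydrogens = 22.
Net charge -1.
Molecular formula: C15H22N3O3-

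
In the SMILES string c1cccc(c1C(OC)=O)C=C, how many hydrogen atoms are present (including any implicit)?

Hydrogens are implicit in SMILES; fill each atom to its normal valence:
  4 × C (aromatic): 1 H each → 4
  2 × C (aromatic): no H
  2 × O: no H
  1 × C: 3 H
  1 × C: 2 H
  1 × C: 1 H
  1 × C: no H
  Total hydrogens = 10.

10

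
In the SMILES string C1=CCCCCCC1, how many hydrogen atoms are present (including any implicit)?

Hydrogens are implicit in SMILES; fill each atom to its normal valence:
  6 × C: 2 H each → 12
  2 × C: 1 H each → 2
  Total hydrogens = 14.

14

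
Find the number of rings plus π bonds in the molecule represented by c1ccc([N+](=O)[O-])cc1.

5

Molecular formula from the SMILES: C6H5NO2.
DoU = (2C + 2 + N − H − X)/2 = (2·6 + 2 + 1 − 5 − 0)/2 = 10/2 = 5.
(Structurally: 1 ring(s) + 4 π bond(s) = 5.)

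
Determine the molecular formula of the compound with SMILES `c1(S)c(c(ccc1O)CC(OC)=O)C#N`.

C10H9NO3S

Heavy atoms from the SMILES: 10 C, 1 N, 3 O, 1 S.
Implicit hydrogens by atom environment:
  4 × C (aromatic): no H
  2 × C (aromatic): 1 H each → 2
  2 × C: no H
  2 × O: no H
  1 × C: 3 H
  1 × C: 2 H
  1 × N: no H
  1 × O: 1 H
  1 × S: 1 H
  Total hydrogens = 9.
Molecular formula: C10H9NO3S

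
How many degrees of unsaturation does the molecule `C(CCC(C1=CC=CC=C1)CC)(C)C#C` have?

6

Molecular formula from the SMILES: C15H20.
DoU = (2C + 2 + N − H − X)/2 = (2·15 + 2 + 0 − 20 − 0)/2 = 12/2 = 6.
(Structurally: 1 ring(s) + 5 π bond(s) = 6.)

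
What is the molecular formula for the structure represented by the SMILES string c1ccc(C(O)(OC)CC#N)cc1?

C10H11NO2

Heavy atoms from the SMILES: 10 C, 1 N, 2 O.
Implicit hydrogens by atom environment:
  5 × C (aromatic): 1 H each → 5
  2 × C: no H
  1 × C: 3 H
  1 × C: 2 H
  1 × C (aromatic): no H
  1 × N: no H
  1 × O: 1 H
  1 × O: no H
  Total hydrogens = 11.
Molecular formula: C10H11NO2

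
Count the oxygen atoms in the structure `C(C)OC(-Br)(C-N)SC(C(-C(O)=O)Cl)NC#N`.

The symbol for oxygen appears 3 times in the SMILES.

3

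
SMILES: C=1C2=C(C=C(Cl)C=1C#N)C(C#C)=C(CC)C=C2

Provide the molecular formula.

Heavy atoms from the SMILES: 15 C, 1 Cl, 1 N.
Implicit hydrogens by atom environment:
  6 × C (aromatic): no H
  4 × C (aromatic): 1 H each → 4
  2 × C: no H
  1 × C: 3 H
  1 × C: 2 H
  1 × C: 1 H
  1 × Cl: no H
  1 × N: no H
  Total hydrogens = 10.
Molecular formula: C15H10ClN

C15H10ClN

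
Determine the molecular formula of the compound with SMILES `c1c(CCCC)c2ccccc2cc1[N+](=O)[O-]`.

C14H15NO2

Heavy atoms from the SMILES: 14 C, 1 N, 2 O.
Implicit hydrogens by atom environment:
  6 × C (aromatic): 1 H each → 6
  4 × C (aromatic): no H
  3 × C: 2 H each → 6
  1 × C: 3 H
  1 × N (charge +1): no H
  1 × O: no H
  1 × O (charge -1): no H
  Total hydrogens = 15.
Molecular formula: C14H15NO2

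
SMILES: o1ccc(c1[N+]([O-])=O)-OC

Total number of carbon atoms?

The symbol for carbon appears 5 times in the SMILES. Lowercase c denotes aromatic carbon and counts toward C.

5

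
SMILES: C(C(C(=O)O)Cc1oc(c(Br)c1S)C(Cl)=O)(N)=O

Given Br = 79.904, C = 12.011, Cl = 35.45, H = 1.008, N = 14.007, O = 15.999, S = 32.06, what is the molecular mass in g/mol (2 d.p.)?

356.57

Molecular formula: C9H7BrClNO5S.
M = 1×79.904 + 9×12.011 + 1×35.45 + 7×1.008 + 1×14.007 + 5×15.999 + 1×32.06 = 356.57 g/mol.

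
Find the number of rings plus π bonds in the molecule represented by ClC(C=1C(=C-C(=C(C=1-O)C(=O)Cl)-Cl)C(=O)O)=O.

Molecular formula from the SMILES: C9H3Cl3O5.
DoU = (2C + 2 + N − H − X)/2 = (2·9 + 2 + 0 − 3 − 3)/2 = 14/2 = 7.
(Structurally: 1 ring(s) + 6 π bond(s) = 7.)

7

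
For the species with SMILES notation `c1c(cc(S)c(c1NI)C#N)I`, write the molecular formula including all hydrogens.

Heavy atoms from the SMILES: 7 C, 2 I, 2 N, 1 S.
Implicit hydrogens by atom environment:
  4 × C (aromatic): no H
  2 × C (aromatic): 1 H each → 2
  2 × I: no H
  1 × C: no H
  1 × N: 1 H
  1 × N: no H
  1 × S: 1 H
  Total hydrogens = 4.
Molecular formula: C7H4I2N2S

C7H4I2N2S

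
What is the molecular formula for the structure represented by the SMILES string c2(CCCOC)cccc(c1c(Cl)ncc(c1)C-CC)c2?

Heavy atoms from the SMILES: 18 C, 1 Cl, 1 N, 1 O.
Implicit hydrogens by atom environment:
  6 × C (aromatic): 1 H each → 6
  5 × C: 2 H each → 10
  5 × C (aromatic): no H
  2 × C: 3 H each → 6
  1 × Cl: no H
  1 × N (aromatic): no H
  1 × O: no H
  Total hydrogens = 22.
Molecular formula: C18H22ClNO

C18H22ClNO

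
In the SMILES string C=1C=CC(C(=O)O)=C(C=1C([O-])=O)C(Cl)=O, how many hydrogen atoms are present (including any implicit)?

Hydrogens are implicit in SMILES; fill each atom to its normal valence:
  3 × C (aromatic): 1 H each → 3
  3 × C (aromatic): no H
  3 × C: no H
  3 × O: no H
  1 × Cl: no H
  1 × O: 1 H
  1 × O (charge -1): no H
  Total hydrogens = 4.

4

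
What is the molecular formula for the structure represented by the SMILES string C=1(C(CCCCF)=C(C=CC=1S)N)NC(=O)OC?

C12H17FN2O2S

Heavy atoms from the SMILES: 12 C, 1 F, 2 N, 2 O, 1 S.
Implicit hydrogens by atom environment:
  4 × C: 2 H each → 8
  4 × C (aromatic): no H
  2 × C (aromatic): 1 H each → 2
  2 × O: no H
  1 × C: 3 H
  1 × C: no H
  1 × F: no H
  1 × N: 2 H
  1 × N: 1 H
  1 × S: 1 H
  Total hydrogens = 17.
Molecular formula: C12H17FN2O2S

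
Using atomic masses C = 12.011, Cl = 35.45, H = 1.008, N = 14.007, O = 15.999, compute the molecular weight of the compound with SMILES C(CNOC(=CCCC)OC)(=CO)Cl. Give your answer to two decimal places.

Molecular formula: C9H16ClNO3.
M = 9×12.011 + 1×35.45 + 16×1.008 + 1×14.007 + 3×15.999 = 221.68 g/mol.

221.68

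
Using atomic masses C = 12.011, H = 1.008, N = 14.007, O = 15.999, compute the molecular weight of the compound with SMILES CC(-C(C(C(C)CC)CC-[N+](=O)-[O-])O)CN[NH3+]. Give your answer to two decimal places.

Molecular formula: C11H26N3O3+.
M = 11×12.011 + 26×1.008 + 3×14.007 + 3×15.999 = 248.35 g/mol.

248.35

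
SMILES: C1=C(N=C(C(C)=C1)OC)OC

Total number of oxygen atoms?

The symbol for oxygen appears 2 times in the SMILES.

2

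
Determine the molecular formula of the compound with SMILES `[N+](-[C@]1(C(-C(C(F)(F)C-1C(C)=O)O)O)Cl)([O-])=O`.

C7H8ClF2NO5

Heavy atoms from the SMILES: 7 C, 1 Cl, 2 F, 1 N, 5 O.
Implicit hydrogens by atom environment:
  3 × C: 1 H each → 3
  3 × C: no H
  2 × F: no H
  2 × O: 1 H each → 2
  2 × O: no H
  1 × C: 3 H
  1 × Cl: no H
  1 × N (charge +1): no H
  1 × O (charge -1): no H
  Total hydrogens = 8.
Molecular formula: C7H8ClF2NO5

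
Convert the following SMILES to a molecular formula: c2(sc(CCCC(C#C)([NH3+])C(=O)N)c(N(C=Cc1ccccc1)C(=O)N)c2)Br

C20H22BrN4O2S+

Heavy atoms from the SMILES: 1 Br, 20 C, 4 N, 2 O, 1 S.
Implicit hydrogens by atom environment:
  6 × C (aromatic): 1 H each → 6
  4 × C (aromatic): no H
  4 × C: no H
  3 × C: 2 H each → 6
  3 × C: 1 H each → 3
  2 × N: 2 H each → 4
  2 × O: no H
  1 × Br: no H
  1 × N (charge +1): 3 H
  1 × N: no H
  1 × S (aromatic): no H
  Total hydrogens = 22.
Net charge +1.
Molecular formula: C20H22BrN4O2S+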